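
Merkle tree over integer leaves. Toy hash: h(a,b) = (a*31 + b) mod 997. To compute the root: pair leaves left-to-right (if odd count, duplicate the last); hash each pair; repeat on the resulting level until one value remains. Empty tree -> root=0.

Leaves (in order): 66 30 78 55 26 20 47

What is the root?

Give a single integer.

L0: [66, 30, 78, 55, 26, 20, 47]
L1: h(66,30)=(66*31+30)%997=82 h(78,55)=(78*31+55)%997=479 h(26,20)=(26*31+20)%997=826 h(47,47)=(47*31+47)%997=507 -> [82, 479, 826, 507]
L2: h(82,479)=(82*31+479)%997=30 h(826,507)=(826*31+507)%997=191 -> [30, 191]
L3: h(30,191)=(30*31+191)%997=124 -> [124]

Answer: 124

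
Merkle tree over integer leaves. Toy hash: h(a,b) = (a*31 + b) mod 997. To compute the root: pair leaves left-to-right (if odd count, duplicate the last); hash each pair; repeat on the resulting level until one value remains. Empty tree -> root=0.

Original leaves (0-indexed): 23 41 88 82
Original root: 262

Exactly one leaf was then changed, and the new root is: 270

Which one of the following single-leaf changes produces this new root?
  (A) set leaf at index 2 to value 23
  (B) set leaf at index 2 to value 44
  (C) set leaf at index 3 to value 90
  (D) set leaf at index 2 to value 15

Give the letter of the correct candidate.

Original leaves: [23, 41, 88, 82]
Target new root: 270
Try each candidate change and compute the resulting root:
Candidate A: set leaf[2] = 23 -> leaves = [23, 41, 23, 82]
  L0: [23, 41, 23, 82]
  L1: h(23,41)=(23*31+41)%997=754 h(23,82)=(23*31+82)%997=795 -> [754, 795]
  L2: h(754,795)=(754*31+795)%997=241 -> [241]
  root = 241 != target 270
Candidate B: set leaf[2] = 44 -> leaves = [23, 41, 44, 82]
  L0: [23, 41, 44, 82]
  L1: h(23,41)=(23*31+41)%997=754 h(44,82)=(44*31+82)%997=449 -> [754, 449]
  L2: h(754,449)=(754*31+449)%997=892 -> [892]
  root = 892 != target 270
Candidate C: set leaf[3] = 90 -> leaves = [23, 41, 88, 90]
  L0: [23, 41, 88, 90]
  L1: h(23,41)=(23*31+41)%997=754 h(88,90)=(88*31+90)%997=824 -> [754, 824]
  L2: h(754,824)=(754*31+824)%997=270 -> [270]
  root = 270 == target 270  ** MATCH **
Candidate D: set leaf[2] = 15 -> leaves = [23, 41, 15, 82]
  L0: [23, 41, 15, 82]
  L1: h(23,41)=(23*31+41)%997=754 h(15,82)=(15*31+82)%997=547 -> [754, 547]
  L2: h(754,547)=(754*31+547)%997=990 -> [990]
  root = 990 != target 270
Candidate C produces the target root.

Answer: C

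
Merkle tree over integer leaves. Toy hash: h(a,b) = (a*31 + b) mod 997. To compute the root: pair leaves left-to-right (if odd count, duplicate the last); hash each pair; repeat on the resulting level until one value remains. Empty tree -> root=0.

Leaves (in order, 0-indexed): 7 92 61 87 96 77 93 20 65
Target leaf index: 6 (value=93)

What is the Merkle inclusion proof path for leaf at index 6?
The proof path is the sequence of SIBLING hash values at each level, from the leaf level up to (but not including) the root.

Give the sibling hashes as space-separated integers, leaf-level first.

Answer: 20 62 590 328

Derivation:
L0 (leaves): [7, 92, 61, 87, 96, 77, 93, 20, 65], target index=6
L1: h(7,92)=(7*31+92)%997=309 [pair 0] h(61,87)=(61*31+87)%997=981 [pair 1] h(96,77)=(96*31+77)%997=62 [pair 2] h(93,20)=(93*31+20)%997=909 [pair 3] h(65,65)=(65*31+65)%997=86 [pair 4] -> [309, 981, 62, 909, 86]
  Sibling for proof at L0: 20
L2: h(309,981)=(309*31+981)%997=590 [pair 0] h(62,909)=(62*31+909)%997=837 [pair 1] h(86,86)=(86*31+86)%997=758 [pair 2] -> [590, 837, 758]
  Sibling for proof at L1: 62
L3: h(590,837)=(590*31+837)%997=184 [pair 0] h(758,758)=(758*31+758)%997=328 [pair 1] -> [184, 328]
  Sibling for proof at L2: 590
L4: h(184,328)=(184*31+328)%997=50 [pair 0] -> [50]
  Sibling for proof at L3: 328
Root: 50
Proof path (sibling hashes from leaf to root): [20, 62, 590, 328]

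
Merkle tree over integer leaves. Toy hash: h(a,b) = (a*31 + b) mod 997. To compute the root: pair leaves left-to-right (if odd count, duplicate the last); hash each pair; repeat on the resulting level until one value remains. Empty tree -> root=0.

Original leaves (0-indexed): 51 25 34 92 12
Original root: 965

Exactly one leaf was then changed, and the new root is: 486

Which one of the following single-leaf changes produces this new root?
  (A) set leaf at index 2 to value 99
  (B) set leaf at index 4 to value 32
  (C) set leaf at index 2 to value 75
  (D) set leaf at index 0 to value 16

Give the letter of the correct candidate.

Original leaves: [51, 25, 34, 92, 12]
Target new root: 486
Try each candidate change and compute the resulting root:
Candidate A: set leaf[2] = 99 -> leaves = [51, 25, 99, 92, 12]
  L0: [51, 25, 99, 92, 12]
  L1: h(51,25)=(51*31+25)%997=609 h(99,92)=(99*31+92)%997=170 h(12,12)=(12*31+12)%997=384 -> [609, 170, 384]
  L2: h(609,170)=(609*31+170)%997=106 h(384,384)=(384*31+384)%997=324 -> [106, 324]
  L3: h(106,324)=(106*31+324)%997=619 -> [619]
  root = 619 != target 486
Candidate B: set leaf[4] = 32 -> leaves = [51, 25, 34, 92, 32]
  L0: [51, 25, 34, 92, 32]
  L1: h(51,25)=(51*31+25)%997=609 h(34,92)=(34*31+92)%997=149 h(32,32)=(32*31+32)%997=27 -> [609, 149, 27]
  L2: h(609,149)=(609*31+149)%997=85 h(27,27)=(27*31+27)%997=864 -> [85, 864]
  L3: h(85,864)=(85*31+864)%997=508 -> [508]
  root = 508 != target 486
Candidate C: set leaf[2] = 75 -> leaves = [51, 25, 75, 92, 12]
  L0: [51, 25, 75, 92, 12]
  L1: h(51,25)=(51*31+25)%997=609 h(75,92)=(75*31+92)%997=423 h(12,12)=(12*31+12)%997=384 -> [609, 423, 384]
  L2: h(609,423)=(609*31+423)%997=359 h(384,384)=(384*31+384)%997=324 -> [359, 324]
  L3: h(359,324)=(359*31+324)%997=486 -> [486]
  root = 486 == target 486  ** MATCH **
Candidate D: set leaf[0] = 16 -> leaves = [16, 25, 34, 92, 12]
  L0: [16, 25, 34, 92, 12]
  L1: h(16,25)=(16*31+25)%997=521 h(34,92)=(34*31+92)%997=149 h(12,12)=(12*31+12)%997=384 -> [521, 149, 384]
  L2: h(521,149)=(521*31+149)%997=348 h(384,384)=(384*31+384)%997=324 -> [348, 324]
  L3: h(348,324)=(348*31+324)%997=145 -> [145]
  root = 145 != target 486
Candidate C produces the target root.

Answer: C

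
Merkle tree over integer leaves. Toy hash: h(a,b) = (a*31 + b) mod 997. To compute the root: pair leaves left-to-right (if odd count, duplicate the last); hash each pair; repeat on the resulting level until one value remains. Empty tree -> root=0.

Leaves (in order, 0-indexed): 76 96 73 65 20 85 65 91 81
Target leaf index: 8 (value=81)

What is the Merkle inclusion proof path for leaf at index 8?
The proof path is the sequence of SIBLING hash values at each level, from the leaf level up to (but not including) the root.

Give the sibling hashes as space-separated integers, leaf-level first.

Answer: 81 598 193 878

Derivation:
L0 (leaves): [76, 96, 73, 65, 20, 85, 65, 91, 81], target index=8
L1: h(76,96)=(76*31+96)%997=458 [pair 0] h(73,65)=(73*31+65)%997=334 [pair 1] h(20,85)=(20*31+85)%997=705 [pair 2] h(65,91)=(65*31+91)%997=112 [pair 3] h(81,81)=(81*31+81)%997=598 [pair 4] -> [458, 334, 705, 112, 598]
  Sibling for proof at L0: 81
L2: h(458,334)=(458*31+334)%997=574 [pair 0] h(705,112)=(705*31+112)%997=33 [pair 1] h(598,598)=(598*31+598)%997=193 [pair 2] -> [574, 33, 193]
  Sibling for proof at L1: 598
L3: h(574,33)=(574*31+33)%997=878 [pair 0] h(193,193)=(193*31+193)%997=194 [pair 1] -> [878, 194]
  Sibling for proof at L2: 193
L4: h(878,194)=(878*31+194)%997=493 [pair 0] -> [493]
  Sibling for proof at L3: 878
Root: 493
Proof path (sibling hashes from leaf to root): [81, 598, 193, 878]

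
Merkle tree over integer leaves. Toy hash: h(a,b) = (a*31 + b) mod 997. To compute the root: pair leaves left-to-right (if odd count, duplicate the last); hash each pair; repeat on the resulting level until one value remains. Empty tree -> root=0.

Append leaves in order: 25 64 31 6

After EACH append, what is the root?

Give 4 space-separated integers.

Answer: 25 839 82 57

Derivation:
After append 25 (leaves=[25]):
  L0: [25]
  root=25
After append 64 (leaves=[25, 64]):
  L0: [25, 64]
  L1: h(25,64)=(25*31+64)%997=839 -> [839]
  root=839
After append 31 (leaves=[25, 64, 31]):
  L0: [25, 64, 31]
  L1: h(25,64)=(25*31+64)%997=839 h(31,31)=(31*31+31)%997=992 -> [839, 992]
  L2: h(839,992)=(839*31+992)%997=82 -> [82]
  root=82
After append 6 (leaves=[25, 64, 31, 6]):
  L0: [25, 64, 31, 6]
  L1: h(25,64)=(25*31+64)%997=839 h(31,6)=(31*31+6)%997=967 -> [839, 967]
  L2: h(839,967)=(839*31+967)%997=57 -> [57]
  root=57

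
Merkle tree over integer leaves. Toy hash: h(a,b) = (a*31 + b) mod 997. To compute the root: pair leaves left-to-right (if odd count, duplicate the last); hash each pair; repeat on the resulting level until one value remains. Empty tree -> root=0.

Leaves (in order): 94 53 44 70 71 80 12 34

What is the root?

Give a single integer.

L0: [94, 53, 44, 70, 71, 80, 12, 34]
L1: h(94,53)=(94*31+53)%997=973 h(44,70)=(44*31+70)%997=437 h(71,80)=(71*31+80)%997=287 h(12,34)=(12*31+34)%997=406 -> [973, 437, 287, 406]
L2: h(973,437)=(973*31+437)%997=690 h(287,406)=(287*31+406)%997=330 -> [690, 330]
L3: h(690,330)=(690*31+330)%997=783 -> [783]

Answer: 783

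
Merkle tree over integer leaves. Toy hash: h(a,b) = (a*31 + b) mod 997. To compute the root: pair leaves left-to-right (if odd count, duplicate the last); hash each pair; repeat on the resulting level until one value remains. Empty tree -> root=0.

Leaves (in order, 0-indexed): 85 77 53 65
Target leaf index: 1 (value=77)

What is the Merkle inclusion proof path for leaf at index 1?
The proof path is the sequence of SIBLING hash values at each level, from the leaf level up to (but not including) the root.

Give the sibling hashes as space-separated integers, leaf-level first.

Answer: 85 711

Derivation:
L0 (leaves): [85, 77, 53, 65], target index=1
L1: h(85,77)=(85*31+77)%997=718 [pair 0] h(53,65)=(53*31+65)%997=711 [pair 1] -> [718, 711]
  Sibling for proof at L0: 85
L2: h(718,711)=(718*31+711)%997=38 [pair 0] -> [38]
  Sibling for proof at L1: 711
Root: 38
Proof path (sibling hashes from leaf to root): [85, 711]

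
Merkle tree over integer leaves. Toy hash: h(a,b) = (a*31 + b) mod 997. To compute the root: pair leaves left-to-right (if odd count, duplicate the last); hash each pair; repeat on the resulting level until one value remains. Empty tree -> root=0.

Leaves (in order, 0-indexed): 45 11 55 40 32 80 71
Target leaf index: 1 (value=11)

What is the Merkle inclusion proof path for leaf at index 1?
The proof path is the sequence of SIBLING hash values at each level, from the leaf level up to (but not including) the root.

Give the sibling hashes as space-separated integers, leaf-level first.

Answer: 45 748 609

Derivation:
L0 (leaves): [45, 11, 55, 40, 32, 80, 71], target index=1
L1: h(45,11)=(45*31+11)%997=409 [pair 0] h(55,40)=(55*31+40)%997=748 [pair 1] h(32,80)=(32*31+80)%997=75 [pair 2] h(71,71)=(71*31+71)%997=278 [pair 3] -> [409, 748, 75, 278]
  Sibling for proof at L0: 45
L2: h(409,748)=(409*31+748)%997=466 [pair 0] h(75,278)=(75*31+278)%997=609 [pair 1] -> [466, 609]
  Sibling for proof at L1: 748
L3: h(466,609)=(466*31+609)%997=100 [pair 0] -> [100]
  Sibling for proof at L2: 609
Root: 100
Proof path (sibling hashes from leaf to root): [45, 748, 609]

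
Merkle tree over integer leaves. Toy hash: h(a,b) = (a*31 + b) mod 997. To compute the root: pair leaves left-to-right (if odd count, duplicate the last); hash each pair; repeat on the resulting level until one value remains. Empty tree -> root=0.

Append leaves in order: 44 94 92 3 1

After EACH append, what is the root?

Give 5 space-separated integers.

Answer: 44 461 286 197 152

Derivation:
After append 44 (leaves=[44]):
  L0: [44]
  root=44
After append 94 (leaves=[44, 94]):
  L0: [44, 94]
  L1: h(44,94)=(44*31+94)%997=461 -> [461]
  root=461
After append 92 (leaves=[44, 94, 92]):
  L0: [44, 94, 92]
  L1: h(44,94)=(44*31+94)%997=461 h(92,92)=(92*31+92)%997=950 -> [461, 950]
  L2: h(461,950)=(461*31+950)%997=286 -> [286]
  root=286
After append 3 (leaves=[44, 94, 92, 3]):
  L0: [44, 94, 92, 3]
  L1: h(44,94)=(44*31+94)%997=461 h(92,3)=(92*31+3)%997=861 -> [461, 861]
  L2: h(461,861)=(461*31+861)%997=197 -> [197]
  root=197
After append 1 (leaves=[44, 94, 92, 3, 1]):
  L0: [44, 94, 92, 3, 1]
  L1: h(44,94)=(44*31+94)%997=461 h(92,3)=(92*31+3)%997=861 h(1,1)=(1*31+1)%997=32 -> [461, 861, 32]
  L2: h(461,861)=(461*31+861)%997=197 h(32,32)=(32*31+32)%997=27 -> [197, 27]
  L3: h(197,27)=(197*31+27)%997=152 -> [152]
  root=152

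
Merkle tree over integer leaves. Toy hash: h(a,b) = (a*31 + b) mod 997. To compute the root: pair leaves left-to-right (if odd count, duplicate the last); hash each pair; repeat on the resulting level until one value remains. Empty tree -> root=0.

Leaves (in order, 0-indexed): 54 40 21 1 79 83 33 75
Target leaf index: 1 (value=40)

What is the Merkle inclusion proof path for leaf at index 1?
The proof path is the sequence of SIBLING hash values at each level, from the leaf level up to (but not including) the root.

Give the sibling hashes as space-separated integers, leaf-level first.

L0 (leaves): [54, 40, 21, 1, 79, 83, 33, 75], target index=1
L1: h(54,40)=(54*31+40)%997=717 [pair 0] h(21,1)=(21*31+1)%997=652 [pair 1] h(79,83)=(79*31+83)%997=538 [pair 2] h(33,75)=(33*31+75)%997=101 [pair 3] -> [717, 652, 538, 101]
  Sibling for proof at L0: 54
L2: h(717,652)=(717*31+652)%997=945 [pair 0] h(538,101)=(538*31+101)%997=827 [pair 1] -> [945, 827]
  Sibling for proof at L1: 652
L3: h(945,827)=(945*31+827)%997=212 [pair 0] -> [212]
  Sibling for proof at L2: 827
Root: 212
Proof path (sibling hashes from leaf to root): [54, 652, 827]

Answer: 54 652 827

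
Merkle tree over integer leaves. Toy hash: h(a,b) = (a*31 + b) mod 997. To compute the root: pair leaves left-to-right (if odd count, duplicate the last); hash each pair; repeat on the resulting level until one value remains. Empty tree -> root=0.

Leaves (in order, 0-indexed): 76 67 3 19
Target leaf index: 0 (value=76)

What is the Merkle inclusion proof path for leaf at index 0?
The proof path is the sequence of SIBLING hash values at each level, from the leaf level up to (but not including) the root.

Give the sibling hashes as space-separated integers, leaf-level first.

L0 (leaves): [76, 67, 3, 19], target index=0
L1: h(76,67)=(76*31+67)%997=429 [pair 0] h(3,19)=(3*31+19)%997=112 [pair 1] -> [429, 112]
  Sibling for proof at L0: 67
L2: h(429,112)=(429*31+112)%997=450 [pair 0] -> [450]
  Sibling for proof at L1: 112
Root: 450
Proof path (sibling hashes from leaf to root): [67, 112]

Answer: 67 112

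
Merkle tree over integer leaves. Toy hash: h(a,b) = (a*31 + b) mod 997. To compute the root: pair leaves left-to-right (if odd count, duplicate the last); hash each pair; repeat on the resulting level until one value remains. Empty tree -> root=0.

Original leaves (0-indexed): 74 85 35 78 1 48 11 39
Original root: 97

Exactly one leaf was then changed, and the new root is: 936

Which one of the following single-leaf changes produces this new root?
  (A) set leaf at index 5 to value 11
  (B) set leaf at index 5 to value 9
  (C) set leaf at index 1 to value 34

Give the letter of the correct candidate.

Original leaves: [74, 85, 35, 78, 1, 48, 11, 39]
Target new root: 936
Try each candidate change and compute the resulting root:
Candidate A: set leaf[5] = 11 -> leaves = [74, 85, 35, 78, 1, 11, 11, 39]
  L0: [74, 85, 35, 78, 1, 11, 11, 39]
  L1: h(74,85)=(74*31+85)%997=385 h(35,78)=(35*31+78)%997=166 h(1,11)=(1*31+11)%997=42 h(11,39)=(11*31+39)%997=380 -> [385, 166, 42, 380]
  L2: h(385,166)=(385*31+166)%997=137 h(42,380)=(42*31+380)%997=685 -> [137, 685]
  L3: h(137,685)=(137*31+685)%997=944 -> [944]
  root = 944 != target 936
Candidate B: set leaf[5] = 9 -> leaves = [74, 85, 35, 78, 1, 9, 11, 39]
  L0: [74, 85, 35, 78, 1, 9, 11, 39]
  L1: h(74,85)=(74*31+85)%997=385 h(35,78)=(35*31+78)%997=166 h(1,9)=(1*31+9)%997=40 h(11,39)=(11*31+39)%997=380 -> [385, 166, 40, 380]
  L2: h(385,166)=(385*31+166)%997=137 h(40,380)=(40*31+380)%997=623 -> [137, 623]
  L3: h(137,623)=(137*31+623)%997=882 -> [882]
  root = 882 != target 936
Candidate C: set leaf[1] = 34 -> leaves = [74, 34, 35, 78, 1, 48, 11, 39]
  L0: [74, 34, 35, 78, 1, 48, 11, 39]
  L1: h(74,34)=(74*31+34)%997=334 h(35,78)=(35*31+78)%997=166 h(1,48)=(1*31+48)%997=79 h(11,39)=(11*31+39)%997=380 -> [334, 166, 79, 380]
  L2: h(334,166)=(334*31+166)%997=550 h(79,380)=(79*31+380)%997=835 -> [550, 835]
  L3: h(550,835)=(550*31+835)%997=936 -> [936]
  root = 936 == target 936  ** MATCH **
Candidate C produces the target root.

Answer: C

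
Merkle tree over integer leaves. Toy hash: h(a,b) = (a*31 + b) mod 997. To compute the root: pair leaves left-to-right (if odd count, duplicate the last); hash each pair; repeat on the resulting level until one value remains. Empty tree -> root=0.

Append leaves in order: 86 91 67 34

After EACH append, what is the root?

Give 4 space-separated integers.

After append 86 (leaves=[86]):
  L0: [86]
  root=86
After append 91 (leaves=[86, 91]):
  L0: [86, 91]
  L1: h(86,91)=(86*31+91)%997=763 -> [763]
  root=763
After append 67 (leaves=[86, 91, 67]):
  L0: [86, 91, 67]
  L1: h(86,91)=(86*31+91)%997=763 h(67,67)=(67*31+67)%997=150 -> [763, 150]
  L2: h(763,150)=(763*31+150)%997=872 -> [872]
  root=872
After append 34 (leaves=[86, 91, 67, 34]):
  L0: [86, 91, 67, 34]
  L1: h(86,91)=(86*31+91)%997=763 h(67,34)=(67*31+34)%997=117 -> [763, 117]
  L2: h(763,117)=(763*31+117)%997=839 -> [839]
  root=839

Answer: 86 763 872 839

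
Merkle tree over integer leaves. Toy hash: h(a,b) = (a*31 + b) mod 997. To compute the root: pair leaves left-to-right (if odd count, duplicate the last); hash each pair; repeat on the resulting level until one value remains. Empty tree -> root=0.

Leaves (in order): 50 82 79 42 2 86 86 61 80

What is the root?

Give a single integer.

Answer: 37

Derivation:
L0: [50, 82, 79, 42, 2, 86, 86, 61, 80]
L1: h(50,82)=(50*31+82)%997=635 h(79,42)=(79*31+42)%997=497 h(2,86)=(2*31+86)%997=148 h(86,61)=(86*31+61)%997=733 h(80,80)=(80*31+80)%997=566 -> [635, 497, 148, 733, 566]
L2: h(635,497)=(635*31+497)%997=242 h(148,733)=(148*31+733)%997=336 h(566,566)=(566*31+566)%997=166 -> [242, 336, 166]
L3: h(242,336)=(242*31+336)%997=859 h(166,166)=(166*31+166)%997=327 -> [859, 327]
L4: h(859,327)=(859*31+327)%997=37 -> [37]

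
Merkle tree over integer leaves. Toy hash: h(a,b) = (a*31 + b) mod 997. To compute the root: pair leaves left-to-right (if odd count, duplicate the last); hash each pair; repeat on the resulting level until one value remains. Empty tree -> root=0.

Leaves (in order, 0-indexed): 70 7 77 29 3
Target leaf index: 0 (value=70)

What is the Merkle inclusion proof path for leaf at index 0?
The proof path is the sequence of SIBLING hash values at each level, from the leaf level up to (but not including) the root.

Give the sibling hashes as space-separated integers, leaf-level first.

L0 (leaves): [70, 7, 77, 29, 3], target index=0
L1: h(70,7)=(70*31+7)%997=183 [pair 0] h(77,29)=(77*31+29)%997=422 [pair 1] h(3,3)=(3*31+3)%997=96 [pair 2] -> [183, 422, 96]
  Sibling for proof at L0: 7
L2: h(183,422)=(183*31+422)%997=113 [pair 0] h(96,96)=(96*31+96)%997=81 [pair 1] -> [113, 81]
  Sibling for proof at L1: 422
L3: h(113,81)=(113*31+81)%997=593 [pair 0] -> [593]
  Sibling for proof at L2: 81
Root: 593
Proof path (sibling hashes from leaf to root): [7, 422, 81]

Answer: 7 422 81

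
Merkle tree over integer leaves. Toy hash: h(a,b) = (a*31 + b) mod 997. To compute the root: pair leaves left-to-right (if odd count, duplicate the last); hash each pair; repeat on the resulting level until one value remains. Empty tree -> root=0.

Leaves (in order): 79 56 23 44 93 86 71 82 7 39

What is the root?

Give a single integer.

L0: [79, 56, 23, 44, 93, 86, 71, 82, 7, 39]
L1: h(79,56)=(79*31+56)%997=511 h(23,44)=(23*31+44)%997=757 h(93,86)=(93*31+86)%997=975 h(71,82)=(71*31+82)%997=289 h(7,39)=(7*31+39)%997=256 -> [511, 757, 975, 289, 256]
L2: h(511,757)=(511*31+757)%997=646 h(975,289)=(975*31+289)%997=604 h(256,256)=(256*31+256)%997=216 -> [646, 604, 216]
L3: h(646,604)=(646*31+604)%997=690 h(216,216)=(216*31+216)%997=930 -> [690, 930]
L4: h(690,930)=(690*31+930)%997=386 -> [386]

Answer: 386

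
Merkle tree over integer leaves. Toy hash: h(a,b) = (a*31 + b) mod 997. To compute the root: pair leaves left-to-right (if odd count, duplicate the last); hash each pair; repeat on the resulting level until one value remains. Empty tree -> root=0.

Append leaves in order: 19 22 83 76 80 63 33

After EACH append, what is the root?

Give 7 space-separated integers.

After append 19 (leaves=[19]):
  L0: [19]
  root=19
After append 22 (leaves=[19, 22]):
  L0: [19, 22]
  L1: h(19,22)=(19*31+22)%997=611 -> [611]
  root=611
After append 83 (leaves=[19, 22, 83]):
  L0: [19, 22, 83]
  L1: h(19,22)=(19*31+22)%997=611 h(83,83)=(83*31+83)%997=662 -> [611, 662]
  L2: h(611,662)=(611*31+662)%997=660 -> [660]
  root=660
After append 76 (leaves=[19, 22, 83, 76]):
  L0: [19, 22, 83, 76]
  L1: h(19,22)=(19*31+22)%997=611 h(83,76)=(83*31+76)%997=655 -> [611, 655]
  L2: h(611,655)=(611*31+655)%997=653 -> [653]
  root=653
After append 80 (leaves=[19, 22, 83, 76, 80]):
  L0: [19, 22, 83, 76, 80]
  L1: h(19,22)=(19*31+22)%997=611 h(83,76)=(83*31+76)%997=655 h(80,80)=(80*31+80)%997=566 -> [611, 655, 566]
  L2: h(611,655)=(611*31+655)%997=653 h(566,566)=(566*31+566)%997=166 -> [653, 166]
  L3: h(653,166)=(653*31+166)%997=469 -> [469]
  root=469
After append 63 (leaves=[19, 22, 83, 76, 80, 63]):
  L0: [19, 22, 83, 76, 80, 63]
  L1: h(19,22)=(19*31+22)%997=611 h(83,76)=(83*31+76)%997=655 h(80,63)=(80*31+63)%997=549 -> [611, 655, 549]
  L2: h(611,655)=(611*31+655)%997=653 h(549,549)=(549*31+549)%997=619 -> [653, 619]
  L3: h(653,619)=(653*31+619)%997=922 -> [922]
  root=922
After append 33 (leaves=[19, 22, 83, 76, 80, 63, 33]):
  L0: [19, 22, 83, 76, 80, 63, 33]
  L1: h(19,22)=(19*31+22)%997=611 h(83,76)=(83*31+76)%997=655 h(80,63)=(80*31+63)%997=549 h(33,33)=(33*31+33)%997=59 -> [611, 655, 549, 59]
  L2: h(611,655)=(611*31+655)%997=653 h(549,59)=(549*31+59)%997=129 -> [653, 129]
  L3: h(653,129)=(653*31+129)%997=432 -> [432]
  root=432

Answer: 19 611 660 653 469 922 432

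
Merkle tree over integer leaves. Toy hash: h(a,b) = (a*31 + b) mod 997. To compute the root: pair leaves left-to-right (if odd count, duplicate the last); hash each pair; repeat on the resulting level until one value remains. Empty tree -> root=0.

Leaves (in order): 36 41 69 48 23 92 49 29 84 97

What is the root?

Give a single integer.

Answer: 145

Derivation:
L0: [36, 41, 69, 48, 23, 92, 49, 29, 84, 97]
L1: h(36,41)=(36*31+41)%997=160 h(69,48)=(69*31+48)%997=193 h(23,92)=(23*31+92)%997=805 h(49,29)=(49*31+29)%997=551 h(84,97)=(84*31+97)%997=707 -> [160, 193, 805, 551, 707]
L2: h(160,193)=(160*31+193)%997=168 h(805,551)=(805*31+551)%997=581 h(707,707)=(707*31+707)%997=690 -> [168, 581, 690]
L3: h(168,581)=(168*31+581)%997=804 h(690,690)=(690*31+690)%997=146 -> [804, 146]
L4: h(804,146)=(804*31+146)%997=145 -> [145]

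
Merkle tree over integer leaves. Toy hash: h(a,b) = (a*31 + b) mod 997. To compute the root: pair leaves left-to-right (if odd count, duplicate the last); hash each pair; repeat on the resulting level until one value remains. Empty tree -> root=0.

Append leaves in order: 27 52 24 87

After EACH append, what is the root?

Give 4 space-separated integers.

Answer: 27 889 411 474

Derivation:
After append 27 (leaves=[27]):
  L0: [27]
  root=27
After append 52 (leaves=[27, 52]):
  L0: [27, 52]
  L1: h(27,52)=(27*31+52)%997=889 -> [889]
  root=889
After append 24 (leaves=[27, 52, 24]):
  L0: [27, 52, 24]
  L1: h(27,52)=(27*31+52)%997=889 h(24,24)=(24*31+24)%997=768 -> [889, 768]
  L2: h(889,768)=(889*31+768)%997=411 -> [411]
  root=411
After append 87 (leaves=[27, 52, 24, 87]):
  L0: [27, 52, 24, 87]
  L1: h(27,52)=(27*31+52)%997=889 h(24,87)=(24*31+87)%997=831 -> [889, 831]
  L2: h(889,831)=(889*31+831)%997=474 -> [474]
  root=474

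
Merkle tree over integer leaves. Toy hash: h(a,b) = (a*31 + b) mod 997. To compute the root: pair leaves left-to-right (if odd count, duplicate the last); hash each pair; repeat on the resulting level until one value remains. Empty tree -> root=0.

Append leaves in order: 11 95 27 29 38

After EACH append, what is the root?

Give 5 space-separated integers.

Answer: 11 436 422 424 212

Derivation:
After append 11 (leaves=[11]):
  L0: [11]
  root=11
After append 95 (leaves=[11, 95]):
  L0: [11, 95]
  L1: h(11,95)=(11*31+95)%997=436 -> [436]
  root=436
After append 27 (leaves=[11, 95, 27]):
  L0: [11, 95, 27]
  L1: h(11,95)=(11*31+95)%997=436 h(27,27)=(27*31+27)%997=864 -> [436, 864]
  L2: h(436,864)=(436*31+864)%997=422 -> [422]
  root=422
After append 29 (leaves=[11, 95, 27, 29]):
  L0: [11, 95, 27, 29]
  L1: h(11,95)=(11*31+95)%997=436 h(27,29)=(27*31+29)%997=866 -> [436, 866]
  L2: h(436,866)=(436*31+866)%997=424 -> [424]
  root=424
After append 38 (leaves=[11, 95, 27, 29, 38]):
  L0: [11, 95, 27, 29, 38]
  L1: h(11,95)=(11*31+95)%997=436 h(27,29)=(27*31+29)%997=866 h(38,38)=(38*31+38)%997=219 -> [436, 866, 219]
  L2: h(436,866)=(436*31+866)%997=424 h(219,219)=(219*31+219)%997=29 -> [424, 29]
  L3: h(424,29)=(424*31+29)%997=212 -> [212]
  root=212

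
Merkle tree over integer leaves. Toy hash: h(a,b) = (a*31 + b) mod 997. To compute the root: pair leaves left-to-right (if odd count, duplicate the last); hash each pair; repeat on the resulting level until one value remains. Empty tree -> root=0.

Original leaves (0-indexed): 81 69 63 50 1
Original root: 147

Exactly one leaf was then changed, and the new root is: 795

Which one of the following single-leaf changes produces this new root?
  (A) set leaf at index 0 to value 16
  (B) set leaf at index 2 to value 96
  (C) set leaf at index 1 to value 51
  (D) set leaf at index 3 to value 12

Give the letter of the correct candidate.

Answer: C

Derivation:
Original leaves: [81, 69, 63, 50, 1]
Target new root: 795
Try each candidate change and compute the resulting root:
Candidate A: set leaf[0] = 16 -> leaves = [16, 69, 63, 50, 1]
  L0: [16, 69, 63, 50, 1]
  L1: h(16,69)=(16*31+69)%997=565 h(63,50)=(63*31+50)%997=9 h(1,1)=(1*31+1)%997=32 -> [565, 9, 32]
  L2: h(565,9)=(565*31+9)%997=575 h(32,32)=(32*31+32)%997=27 -> [575, 27]
  L3: h(575,27)=(575*31+27)%997=903 -> [903]
  root = 903 != target 795
Candidate B: set leaf[2] = 96 -> leaves = [81, 69, 96, 50, 1]
  L0: [81, 69, 96, 50, 1]
  L1: h(81,69)=(81*31+69)%997=586 h(96,50)=(96*31+50)%997=35 h(1,1)=(1*31+1)%997=32 -> [586, 35, 32]
  L2: h(586,35)=(586*31+35)%997=255 h(32,32)=(32*31+32)%997=27 -> [255, 27]
  L3: h(255,27)=(255*31+27)%997=953 -> [953]
  root = 953 != target 795
Candidate C: set leaf[1] = 51 -> leaves = [81, 51, 63, 50, 1]
  L0: [81, 51, 63, 50, 1]
  L1: h(81,51)=(81*31+51)%997=568 h(63,50)=(63*31+50)%997=9 h(1,1)=(1*31+1)%997=32 -> [568, 9, 32]
  L2: h(568,9)=(568*31+9)%997=668 h(32,32)=(32*31+32)%997=27 -> [668, 27]
  L3: h(668,27)=(668*31+27)%997=795 -> [795]
  root = 795 == target 795  ** MATCH **
Candidate D: set leaf[3] = 12 -> leaves = [81, 69, 63, 12, 1]
  L0: [81, 69, 63, 12, 1]
  L1: h(81,69)=(81*31+69)%997=586 h(63,12)=(63*31+12)%997=968 h(1,1)=(1*31+1)%997=32 -> [586, 968, 32]
  L2: h(586,968)=(586*31+968)%997=191 h(32,32)=(32*31+32)%997=27 -> [191, 27]
  L3: h(191,27)=(191*31+27)%997=963 -> [963]
  root = 963 != target 795
Candidate C produces the target root.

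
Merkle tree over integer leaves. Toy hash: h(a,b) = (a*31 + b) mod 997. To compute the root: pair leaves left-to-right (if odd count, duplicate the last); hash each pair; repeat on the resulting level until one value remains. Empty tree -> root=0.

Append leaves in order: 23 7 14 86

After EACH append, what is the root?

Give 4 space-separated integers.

Answer: 23 720 834 906

Derivation:
After append 23 (leaves=[23]):
  L0: [23]
  root=23
After append 7 (leaves=[23, 7]):
  L0: [23, 7]
  L1: h(23,7)=(23*31+7)%997=720 -> [720]
  root=720
After append 14 (leaves=[23, 7, 14]):
  L0: [23, 7, 14]
  L1: h(23,7)=(23*31+7)%997=720 h(14,14)=(14*31+14)%997=448 -> [720, 448]
  L2: h(720,448)=(720*31+448)%997=834 -> [834]
  root=834
After append 86 (leaves=[23, 7, 14, 86]):
  L0: [23, 7, 14, 86]
  L1: h(23,7)=(23*31+7)%997=720 h(14,86)=(14*31+86)%997=520 -> [720, 520]
  L2: h(720,520)=(720*31+520)%997=906 -> [906]
  root=906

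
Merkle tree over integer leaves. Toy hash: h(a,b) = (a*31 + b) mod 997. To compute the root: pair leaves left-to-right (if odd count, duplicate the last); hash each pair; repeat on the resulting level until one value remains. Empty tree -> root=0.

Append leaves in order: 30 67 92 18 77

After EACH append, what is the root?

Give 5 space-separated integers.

After append 30 (leaves=[30]):
  L0: [30]
  root=30
After append 67 (leaves=[30, 67]):
  L0: [30, 67]
  L1: h(30,67)=(30*31+67)%997=0 -> [0]
  root=0
After append 92 (leaves=[30, 67, 92]):
  L0: [30, 67, 92]
  L1: h(30,67)=(30*31+67)%997=0 h(92,92)=(92*31+92)%997=950 -> [0, 950]
  L2: h(0,950)=(0*31+950)%997=950 -> [950]
  root=950
After append 18 (leaves=[30, 67, 92, 18]):
  L0: [30, 67, 92, 18]
  L1: h(30,67)=(30*31+67)%997=0 h(92,18)=(92*31+18)%997=876 -> [0, 876]
  L2: h(0,876)=(0*31+876)%997=876 -> [876]
  root=876
After append 77 (leaves=[30, 67, 92, 18, 77]):
  L0: [30, 67, 92, 18, 77]
  L1: h(30,67)=(30*31+67)%997=0 h(92,18)=(92*31+18)%997=876 h(77,77)=(77*31+77)%997=470 -> [0, 876, 470]
  L2: h(0,876)=(0*31+876)%997=876 h(470,470)=(470*31+470)%997=85 -> [876, 85]
  L3: h(876,85)=(876*31+85)%997=322 -> [322]
  root=322

Answer: 30 0 950 876 322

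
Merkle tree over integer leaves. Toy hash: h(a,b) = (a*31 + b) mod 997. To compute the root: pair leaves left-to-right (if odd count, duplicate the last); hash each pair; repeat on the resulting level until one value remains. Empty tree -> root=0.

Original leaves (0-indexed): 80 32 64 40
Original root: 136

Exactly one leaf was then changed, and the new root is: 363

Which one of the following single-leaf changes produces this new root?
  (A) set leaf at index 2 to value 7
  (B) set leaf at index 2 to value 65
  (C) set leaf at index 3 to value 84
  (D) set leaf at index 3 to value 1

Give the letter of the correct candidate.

Answer: A

Derivation:
Original leaves: [80, 32, 64, 40]
Target new root: 363
Try each candidate change and compute the resulting root:
Candidate A: set leaf[2] = 7 -> leaves = [80, 32, 7, 40]
  L0: [80, 32, 7, 40]
  L1: h(80,32)=(80*31+32)%997=518 h(7,40)=(7*31+40)%997=257 -> [518, 257]
  L2: h(518,257)=(518*31+257)%997=363 -> [363]
  root = 363 == target 363  ** MATCH **
Candidate B: set leaf[2] = 65 -> leaves = [80, 32, 65, 40]
  L0: [80, 32, 65, 40]
  L1: h(80,32)=(80*31+32)%997=518 h(65,40)=(65*31+40)%997=61 -> [518, 61]
  L2: h(518,61)=(518*31+61)%997=167 -> [167]
  root = 167 != target 363
Candidate C: set leaf[3] = 84 -> leaves = [80, 32, 64, 84]
  L0: [80, 32, 64, 84]
  L1: h(80,32)=(80*31+32)%997=518 h(64,84)=(64*31+84)%997=74 -> [518, 74]
  L2: h(518,74)=(518*31+74)%997=180 -> [180]
  root = 180 != target 363
Candidate D: set leaf[3] = 1 -> leaves = [80, 32, 64, 1]
  L0: [80, 32, 64, 1]
  L1: h(80,32)=(80*31+32)%997=518 h(64,1)=(64*31+1)%997=988 -> [518, 988]
  L2: h(518,988)=(518*31+988)%997=97 -> [97]
  root = 97 != target 363
Candidate A produces the target root.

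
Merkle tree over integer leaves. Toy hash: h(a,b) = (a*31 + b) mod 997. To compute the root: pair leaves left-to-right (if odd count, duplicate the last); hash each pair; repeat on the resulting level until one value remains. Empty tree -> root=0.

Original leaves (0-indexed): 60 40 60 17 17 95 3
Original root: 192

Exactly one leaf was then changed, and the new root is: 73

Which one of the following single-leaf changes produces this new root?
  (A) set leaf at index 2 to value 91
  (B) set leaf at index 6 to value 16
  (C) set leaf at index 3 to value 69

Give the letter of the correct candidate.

Answer: A

Derivation:
Original leaves: [60, 40, 60, 17, 17, 95, 3]
Target new root: 73
Try each candidate change and compute the resulting root:
Candidate A: set leaf[2] = 91 -> leaves = [60, 40, 91, 17, 17, 95, 3]
  L0: [60, 40, 91, 17, 17, 95, 3]
  L1: h(60,40)=(60*31+40)%997=903 h(91,17)=(91*31+17)%997=844 h(17,95)=(17*31+95)%997=622 h(3,3)=(3*31+3)%997=96 -> [903, 844, 622, 96]
  L2: h(903,844)=(903*31+844)%997=921 h(622,96)=(622*31+96)%997=435 -> [921, 435]
  L3: h(921,435)=(921*31+435)%997=73 -> [73]
  root = 73 == target 73  ** MATCH **
Candidate B: set leaf[6] = 16 -> leaves = [60, 40, 60, 17, 17, 95, 16]
  L0: [60, 40, 60, 17, 17, 95, 16]
  L1: h(60,40)=(60*31+40)%997=903 h(60,17)=(60*31+17)%997=880 h(17,95)=(17*31+95)%997=622 h(16,16)=(16*31+16)%997=512 -> [903, 880, 622, 512]
  L2: h(903,880)=(903*31+880)%997=957 h(622,512)=(622*31+512)%997=851 -> [957, 851]
  L3: h(957,851)=(957*31+851)%997=608 -> [608]
  root = 608 != target 73
Candidate C: set leaf[3] = 69 -> leaves = [60, 40, 60, 69, 17, 95, 3]
  L0: [60, 40, 60, 69, 17, 95, 3]
  L1: h(60,40)=(60*31+40)%997=903 h(60,69)=(60*31+69)%997=932 h(17,95)=(17*31+95)%997=622 h(3,3)=(3*31+3)%997=96 -> [903, 932, 622, 96]
  L2: h(903,932)=(903*31+932)%997=12 h(622,96)=(622*31+96)%997=435 -> [12, 435]
  L3: h(12,435)=(12*31+435)%997=807 -> [807]
  root = 807 != target 73
Candidate A produces the target root.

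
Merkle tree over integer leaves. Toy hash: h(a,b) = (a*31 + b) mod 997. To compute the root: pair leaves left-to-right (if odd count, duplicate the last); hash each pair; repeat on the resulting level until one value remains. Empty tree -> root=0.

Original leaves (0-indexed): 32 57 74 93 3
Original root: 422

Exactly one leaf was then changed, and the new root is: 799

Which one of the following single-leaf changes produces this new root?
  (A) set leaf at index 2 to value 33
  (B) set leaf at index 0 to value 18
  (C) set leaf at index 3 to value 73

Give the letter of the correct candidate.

Original leaves: [32, 57, 74, 93, 3]
Target new root: 799
Try each candidate change and compute the resulting root:
Candidate A: set leaf[2] = 33 -> leaves = [32, 57, 33, 93, 3]
  L0: [32, 57, 33, 93, 3]
  L1: h(32,57)=(32*31+57)%997=52 h(33,93)=(33*31+93)%997=119 h(3,3)=(3*31+3)%997=96 -> [52, 119, 96]
  L2: h(52,119)=(52*31+119)%997=734 h(96,96)=(96*31+96)%997=81 -> [734, 81]
  L3: h(734,81)=(734*31+81)%997=901 -> [901]
  root = 901 != target 799
Candidate B: set leaf[0] = 18 -> leaves = [18, 57, 74, 93, 3]
  L0: [18, 57, 74, 93, 3]
  L1: h(18,57)=(18*31+57)%997=615 h(74,93)=(74*31+93)%997=393 h(3,3)=(3*31+3)%997=96 -> [615, 393, 96]
  L2: h(615,393)=(615*31+393)%997=515 h(96,96)=(96*31+96)%997=81 -> [515, 81]
  L3: h(515,81)=(515*31+81)%997=94 -> [94]
  root = 94 != target 799
Candidate C: set leaf[3] = 73 -> leaves = [32, 57, 74, 73, 3]
  L0: [32, 57, 74, 73, 3]
  L1: h(32,57)=(32*31+57)%997=52 h(74,73)=(74*31+73)%997=373 h(3,3)=(3*31+3)%997=96 -> [52, 373, 96]
  L2: h(52,373)=(52*31+373)%997=988 h(96,96)=(96*31+96)%997=81 -> [988, 81]
  L3: h(988,81)=(988*31+81)%997=799 -> [799]
  root = 799 == target 799  ** MATCH **
Candidate C produces the target root.

Answer: C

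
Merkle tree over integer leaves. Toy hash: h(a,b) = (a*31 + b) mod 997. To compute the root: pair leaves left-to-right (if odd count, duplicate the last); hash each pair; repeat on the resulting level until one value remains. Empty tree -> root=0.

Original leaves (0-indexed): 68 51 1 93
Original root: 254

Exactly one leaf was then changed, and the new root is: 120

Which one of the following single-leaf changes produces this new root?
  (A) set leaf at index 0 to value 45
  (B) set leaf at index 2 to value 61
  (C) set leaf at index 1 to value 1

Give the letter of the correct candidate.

Original leaves: [68, 51, 1, 93]
Target new root: 120
Try each candidate change and compute the resulting root:
Candidate A: set leaf[0] = 45 -> leaves = [45, 51, 1, 93]
  L0: [45, 51, 1, 93]
  L1: h(45,51)=(45*31+51)%997=449 h(1,93)=(1*31+93)%997=124 -> [449, 124]
  L2: h(449,124)=(449*31+124)%997=85 -> [85]
  root = 85 != target 120
Candidate B: set leaf[2] = 61 -> leaves = [68, 51, 61, 93]
  L0: [68, 51, 61, 93]
  L1: h(68,51)=(68*31+51)%997=165 h(61,93)=(61*31+93)%997=987 -> [165, 987]
  L2: h(165,987)=(165*31+987)%997=120 -> [120]
  root = 120 == target 120  ** MATCH **
Candidate C: set leaf[1] = 1 -> leaves = [68, 1, 1, 93]
  L0: [68, 1, 1, 93]
  L1: h(68,1)=(68*31+1)%997=115 h(1,93)=(1*31+93)%997=124 -> [115, 124]
  L2: h(115,124)=(115*31+124)%997=698 -> [698]
  root = 698 != target 120
Candidate B produces the target root.

Answer: B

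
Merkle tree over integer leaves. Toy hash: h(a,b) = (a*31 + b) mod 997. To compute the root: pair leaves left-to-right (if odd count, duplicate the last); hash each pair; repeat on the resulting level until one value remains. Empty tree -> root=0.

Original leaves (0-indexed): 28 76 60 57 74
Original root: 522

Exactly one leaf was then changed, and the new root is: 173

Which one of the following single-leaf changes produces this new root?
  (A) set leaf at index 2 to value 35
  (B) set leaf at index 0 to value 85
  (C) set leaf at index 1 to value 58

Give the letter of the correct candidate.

Original leaves: [28, 76, 60, 57, 74]
Target new root: 173
Try each candidate change and compute the resulting root:
Candidate A: set leaf[2] = 35 -> leaves = [28, 76, 35, 57, 74]
  L0: [28, 76, 35, 57, 74]
  L1: h(28,76)=(28*31+76)%997=944 h(35,57)=(35*31+57)%997=145 h(74,74)=(74*31+74)%997=374 -> [944, 145, 374]
  L2: h(944,145)=(944*31+145)%997=496 h(374,374)=(374*31+374)%997=4 -> [496, 4]
  L3: h(496,4)=(496*31+4)%997=425 -> [425]
  root = 425 != target 173
Candidate B: set leaf[0] = 85 -> leaves = [85, 76, 60, 57, 74]
  L0: [85, 76, 60, 57, 74]
  L1: h(85,76)=(85*31+76)%997=717 h(60,57)=(60*31+57)%997=920 h(74,74)=(74*31+74)%997=374 -> [717, 920, 374]
  L2: h(717,920)=(717*31+920)%997=216 h(374,374)=(374*31+374)%997=4 -> [216, 4]
  L3: h(216,4)=(216*31+4)%997=718 -> [718]
  root = 718 != target 173
Candidate C: set leaf[1] = 58 -> leaves = [28, 58, 60, 57, 74]
  L0: [28, 58, 60, 57, 74]
  L1: h(28,58)=(28*31+58)%997=926 h(60,57)=(60*31+57)%997=920 h(74,74)=(74*31+74)%997=374 -> [926, 920, 374]
  L2: h(926,920)=(926*31+920)%997=713 h(374,374)=(374*31+374)%997=4 -> [713, 4]
  L3: h(713,4)=(713*31+4)%997=173 -> [173]
  root = 173 == target 173  ** MATCH **
Candidate C produces the target root.

Answer: C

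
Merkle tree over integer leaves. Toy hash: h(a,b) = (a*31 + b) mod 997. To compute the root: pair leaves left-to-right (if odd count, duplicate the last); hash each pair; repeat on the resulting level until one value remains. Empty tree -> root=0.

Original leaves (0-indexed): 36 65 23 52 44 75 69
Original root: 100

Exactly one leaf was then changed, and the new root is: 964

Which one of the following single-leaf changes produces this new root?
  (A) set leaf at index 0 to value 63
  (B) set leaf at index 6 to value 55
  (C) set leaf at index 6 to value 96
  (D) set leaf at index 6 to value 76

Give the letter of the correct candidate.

Original leaves: [36, 65, 23, 52, 44, 75, 69]
Target new root: 964
Try each candidate change and compute the resulting root:
Candidate A: set leaf[0] = 63 -> leaves = [63, 65, 23, 52, 44, 75, 69]
  L0: [63, 65, 23, 52, 44, 75, 69]
  L1: h(63,65)=(63*31+65)%997=24 h(23,52)=(23*31+52)%997=765 h(44,75)=(44*31+75)%997=442 h(69,69)=(69*31+69)%997=214 -> [24, 765, 442, 214]
  L2: h(24,765)=(24*31+765)%997=512 h(442,214)=(442*31+214)%997=955 -> [512, 955]
  L3: h(512,955)=(512*31+955)%997=875 -> [875]
  root = 875 != target 964
Candidate B: set leaf[6] = 55 -> leaves = [36, 65, 23, 52, 44, 75, 55]
  L0: [36, 65, 23, 52, 44, 75, 55]
  L1: h(36,65)=(36*31+65)%997=184 h(23,52)=(23*31+52)%997=765 h(44,75)=(44*31+75)%997=442 h(55,55)=(55*31+55)%997=763 -> [184, 765, 442, 763]
  L2: h(184,765)=(184*31+765)%997=487 h(442,763)=(442*31+763)%997=507 -> [487, 507]
  L3: h(487,507)=(487*31+507)%997=649 -> [649]
  root = 649 != target 964
Candidate C: set leaf[6] = 96 -> leaves = [36, 65, 23, 52, 44, 75, 96]
  L0: [36, 65, 23, 52, 44, 75, 96]
  L1: h(36,65)=(36*31+65)%997=184 h(23,52)=(23*31+52)%997=765 h(44,75)=(44*31+75)%997=442 h(96,96)=(96*31+96)%997=81 -> [184, 765, 442, 81]
  L2: h(184,765)=(184*31+765)%997=487 h(442,81)=(442*31+81)%997=822 -> [487, 822]
  L3: h(487,822)=(487*31+822)%997=964 -> [964]
  root = 964 == target 964  ** MATCH **
Candidate D: set leaf[6] = 76 -> leaves = [36, 65, 23, 52, 44, 75, 76]
  L0: [36, 65, 23, 52, 44, 75, 76]
  L1: h(36,65)=(36*31+65)%997=184 h(23,52)=(23*31+52)%997=765 h(44,75)=(44*31+75)%997=442 h(76,76)=(76*31+76)%997=438 -> [184, 765, 442, 438]
  L2: h(184,765)=(184*31+765)%997=487 h(442,438)=(442*31+438)%997=182 -> [487, 182]
  L3: h(487,182)=(487*31+182)%997=324 -> [324]
  root = 324 != target 964
Candidate C produces the target root.

Answer: C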